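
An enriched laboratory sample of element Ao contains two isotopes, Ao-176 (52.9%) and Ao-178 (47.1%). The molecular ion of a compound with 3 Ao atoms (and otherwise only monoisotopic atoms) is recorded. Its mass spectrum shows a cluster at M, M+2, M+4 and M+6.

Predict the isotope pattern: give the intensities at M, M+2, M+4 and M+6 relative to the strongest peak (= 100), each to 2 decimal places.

Expanding (0.529 + 0.471)^3:
P(M) = 0.529^3 = 0.148036
P(M+2) = 3 × 0.529^2 × 0.471^1 = 0.395415
P(M+4) = 3 × 0.529^1 × 0.471^2 = 0.352062
P(M+6) = 0.471^3 = 0.104487
The M+2 peak is largest (0.395415); scaling to 100 gives 37.44 : 100.00 : 89.04 : 26.42.

37.44 : 100.00 : 89.04 : 26.42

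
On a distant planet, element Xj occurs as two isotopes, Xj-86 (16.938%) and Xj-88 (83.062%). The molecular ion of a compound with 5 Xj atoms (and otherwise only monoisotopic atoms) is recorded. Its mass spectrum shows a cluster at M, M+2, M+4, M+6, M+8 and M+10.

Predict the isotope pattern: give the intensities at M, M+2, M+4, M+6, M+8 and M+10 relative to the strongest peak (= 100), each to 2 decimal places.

Each Xj atom is independently Xj-86 (p = 0.16938) or Xj-88 (q = 0.83062); the cluster is the binomial expansion (p + q)^5.
P(M) = 0.16938^5 = 0.000139
P(M+2) = 5 × 0.16938^4 × 0.83062^1 = 0.003418
P(M+4) = 10 × 0.16938^3 × 0.83062^2 = 0.033527
P(M+6) = 10 × 0.16938^2 × 0.83062^3 = 0.164411
P(M+8) = 5 × 0.16938^1 × 0.83062^4 = 0.403127
P(M+10) = 0.83062^5 = 0.395377
The M+8 peak is largest (0.403127); scaling to 100 gives 0.03 : 0.85 : 8.32 : 40.78 : 100.00 : 98.08.

0.03 : 0.85 : 8.32 : 40.78 : 100.00 : 98.08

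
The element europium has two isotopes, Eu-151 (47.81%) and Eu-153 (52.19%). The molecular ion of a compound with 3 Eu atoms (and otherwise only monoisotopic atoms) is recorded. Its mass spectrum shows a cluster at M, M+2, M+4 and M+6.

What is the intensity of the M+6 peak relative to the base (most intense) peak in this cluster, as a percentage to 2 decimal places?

(0.4781 + 0.5219)^3 gives M 0.1093, M+2 0.3579, M+4 0.3907, M+6 0.1422; the largest is M+4.
P(M+4) = C(3,2) × 0.4781^1 × 0.5219^2 = 3 × 0.4781 × 0.27237961 = 0.390674 (base)
P(M+6) = C(3,3) × 0.4781^0 × 0.5219^3 = 1 × 1.0000 × 0.14215492 = 0.142155
Relative intensity = 0.142155 / 0.390674 × 100 = 36.39

36.39%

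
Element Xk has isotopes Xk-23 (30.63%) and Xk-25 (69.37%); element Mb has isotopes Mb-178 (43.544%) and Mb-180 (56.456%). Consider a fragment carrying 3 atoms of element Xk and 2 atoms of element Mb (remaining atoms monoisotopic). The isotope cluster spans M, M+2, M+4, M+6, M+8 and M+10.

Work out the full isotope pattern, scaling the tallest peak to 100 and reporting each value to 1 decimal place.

1.6 : 14.9 : 55.1 : 100.0 : 89.0 : 31.0

Element Xk pattern (n=3): 0.02873697 : 0.19524816 : 0.44219277 : 0.3338221
Element Mb pattern (n=2): 0.18960799 : 0.49166401 : 0.31872799
Convolve the two distributions (both contribute in 2-u steps):
  M: 0.02873697×0.18960799 = 0.005449
  M+2: 0.02873697×0.49166401 + 0.19524816×0.18960799 = 0.051150
  M+4: 0.02873697×0.31872799 + 0.19524816×0.49166401 + 0.44219277×0.18960799 = 0.188999
  M+6: 0.19524816×0.31872799 + 0.44219277×0.49166401 + 0.3338221×0.18960799 = 0.342937
  M+8: 0.44219277×0.31872799 + 0.3338221×0.49166401 = 0.305068
  M+10: 0.3338221×0.31872799 = 0.106398
Scale to base peak (0.342937) = 100: 1.6 : 14.9 : 55.1 : 100.0 : 89.0 : 31.0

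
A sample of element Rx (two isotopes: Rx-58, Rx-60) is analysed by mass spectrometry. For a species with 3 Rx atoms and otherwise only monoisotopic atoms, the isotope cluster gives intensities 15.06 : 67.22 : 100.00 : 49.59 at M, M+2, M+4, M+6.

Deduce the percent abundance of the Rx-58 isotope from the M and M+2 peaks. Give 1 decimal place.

Write p for the Rx-58 fraction. I(M+2)/I(M) = [C(3,1)·p^2·(1−p)] / p^3 = 3·(1−p)/p = 67.22/15.06 = 4.4635
(1−p)/p = 4.4635/3 = 1.4878  ⇒  p = 1/(1 + 1.4878) = 0.4020
Rx-58: 40.2%, Rx-60: 59.8%.

40.2%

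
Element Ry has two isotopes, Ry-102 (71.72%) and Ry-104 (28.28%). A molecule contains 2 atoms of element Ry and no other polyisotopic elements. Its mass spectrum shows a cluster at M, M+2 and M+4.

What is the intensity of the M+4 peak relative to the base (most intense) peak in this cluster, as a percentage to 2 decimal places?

15.55%

Binomial terms of (0.7172 + 0.2828)^2: M 0.5144, M+2 0.4056, M+4 0.0800 → M is the base peak.
P(M) = C(2,0) × 0.7172^2 × 0.2828^0 = 1 × 0.51437584 × 1.0000 = 0.514376 (base)
P(M+4) = C(2,2) × 0.7172^0 × 0.2828^2 = 1 × 1.0000 × 0.07997584 = 0.079976
Relative intensity = 0.079976 / 0.514376 × 100 = 15.55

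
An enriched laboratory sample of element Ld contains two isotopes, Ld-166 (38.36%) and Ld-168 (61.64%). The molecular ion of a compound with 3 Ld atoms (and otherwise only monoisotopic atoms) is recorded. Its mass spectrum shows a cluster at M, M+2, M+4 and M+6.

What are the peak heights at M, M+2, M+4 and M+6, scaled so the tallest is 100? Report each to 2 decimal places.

The 3 Ld atoms are independent, so intensities follow the terms of (0.3836 + 0.6164)^3.
P(M) = 0.3836^3 = 0.056446
P(M+2) = 3 × 0.3836^2 × 0.6164^1 = 0.272108
P(M+4) = 3 × 0.3836^1 × 0.6164^2 = 0.437245
P(M+6) = 0.6164^3 = 0.234201
The M+4 peak is largest (0.437245); scaling to 100 gives 12.91 : 62.23 : 100.00 : 53.56.

12.91 : 62.23 : 100.00 : 53.56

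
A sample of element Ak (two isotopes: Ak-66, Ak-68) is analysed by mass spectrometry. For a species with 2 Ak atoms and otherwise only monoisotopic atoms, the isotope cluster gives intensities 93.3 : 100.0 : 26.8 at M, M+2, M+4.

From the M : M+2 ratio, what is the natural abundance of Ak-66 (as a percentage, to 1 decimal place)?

65.1%

Write p for the Ak-66 fraction. I(M+2)/I(M) = [C(2,1)·p^1·(1−p)] / p^2 = 2·(1−p)/p = 100.0/93.3 = 1.0718
(1−p)/p = 1.0718/2 = 0.5359  ⇒  p = 1/(1 + 0.5359) = 0.6511
Ak-66: 65.1%, Ak-68: 34.9%.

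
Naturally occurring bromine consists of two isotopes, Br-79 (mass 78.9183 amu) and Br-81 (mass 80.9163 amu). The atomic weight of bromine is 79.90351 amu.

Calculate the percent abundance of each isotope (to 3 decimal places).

Writing the weighted mean with unknown fraction x of Br-79:
78.9183·x + 80.9163·(1 − x) = 79.90351
(78.9183 − 80.9163)·x = 79.90351 − 80.9163
x = -1.01279 / -1.9980 = 0.50690 → 50.690% Br-79, 49.310% Br-81.

Br-79: 50.690%, Br-81: 49.310%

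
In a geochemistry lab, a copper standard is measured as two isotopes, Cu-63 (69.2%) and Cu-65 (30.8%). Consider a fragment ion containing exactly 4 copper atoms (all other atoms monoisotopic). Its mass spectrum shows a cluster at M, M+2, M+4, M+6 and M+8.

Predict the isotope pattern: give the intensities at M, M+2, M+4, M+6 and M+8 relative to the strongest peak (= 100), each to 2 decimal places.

Each Cu atom is independently Cu-63 (p = 0.692) or Cu-65 (q = 0.308); the cluster is the binomial expansion (p + q)^4.
P(M) = 0.692^4 = 0.229311
P(M+2) = 4 × 0.692^3 × 0.308^1 = 0.408253
P(M+4) = 6 × 0.692^2 × 0.308^2 = 0.272562
P(M+6) = 4 × 0.692^1 × 0.308^3 = 0.080876
P(M+8) = 0.308^4 = 0.008999
The M+2 peak is largest (0.408253); scaling to 100 gives 56.17 : 100.00 : 66.76 : 19.81 : 2.20.

56.17 : 100.00 : 66.76 : 19.81 : 2.20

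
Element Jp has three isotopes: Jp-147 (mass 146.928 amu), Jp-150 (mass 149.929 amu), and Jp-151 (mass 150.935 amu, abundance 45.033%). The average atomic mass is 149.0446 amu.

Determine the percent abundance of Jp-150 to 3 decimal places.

The remaining 54.967% is split between Jp-147 (fraction x) and Jp-150 (fraction 0.54967 − x).
Substituting: 146.928x + 149.929(0.54967 − x) = 81.07404145
(146.928 − 149.929)x = -1.33743198  ⇒  x = 0.44566, y = 0.10401
Jp-147: 44.566%, Jp-150: 10.401%.

10.401%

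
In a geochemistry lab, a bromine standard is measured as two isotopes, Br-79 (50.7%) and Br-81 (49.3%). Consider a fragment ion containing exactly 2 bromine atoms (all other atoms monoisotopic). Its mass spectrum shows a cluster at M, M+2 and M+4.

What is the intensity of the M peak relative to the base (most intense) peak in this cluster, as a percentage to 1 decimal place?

Term probabilities: M 0.2570, M+2 0.4999, M+4 0.2430. Base peak = M+2.
P(M+2) = C(2,1) × 0.507^1 × 0.493^1 = 2 × 0.5070 × 0.4930 = 0.499902 (base)
P(M) = C(2,0) × 0.507^2 × 0.493^0 = 1 × 0.257049 × 1.0000 = 0.257049
Relative intensity = 0.257049 / 0.499902 × 100 = 51.4

51.4%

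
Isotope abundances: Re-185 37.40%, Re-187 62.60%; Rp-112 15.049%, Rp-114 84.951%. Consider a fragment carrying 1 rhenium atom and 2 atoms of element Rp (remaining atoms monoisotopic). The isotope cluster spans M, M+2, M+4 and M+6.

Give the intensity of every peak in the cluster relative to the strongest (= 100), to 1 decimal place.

1.9 : 24.3 : 95.2 : 100.0

Rhenium pattern (n=1): 0.3740 : 0.6260
Element Rp pattern (n=2): 0.02264724 : 0.25568552 : 0.72166724
Convolve the two distributions (both contribute in 2-u steps):
  M: 0.3740×0.02264724 = 0.008470
  M+2: 0.3740×0.25568552 + 0.6260×0.02264724 = 0.109804
  M+4: 0.3740×0.72166724 + 0.6260×0.25568552 = 0.429963
  M+6: 0.6260×0.72166724 = 0.451764
Scale to base peak (0.451764) = 100: 1.9 : 24.3 : 95.2 : 100.0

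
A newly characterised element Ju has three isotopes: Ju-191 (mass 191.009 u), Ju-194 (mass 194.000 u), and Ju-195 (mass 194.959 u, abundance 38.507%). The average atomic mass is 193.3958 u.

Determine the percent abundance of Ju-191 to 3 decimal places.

32.547%

Let x and y be the fractions of Ju-191 and Ju-194. Then x + y = 1 − 0.38507 = 0.61493 and 191.009x + 194.000y = 193.3958 − 0.38507×194.959 = 118.32293787.
Substituting: 191.009x + 194.000(0.61493 − x) = 118.32293787
(191.009 − 194.000)x = -0.97348213  ⇒  x = 0.32547, y = 0.28946
Ju-191: 32.547%, Ju-194: 28.946%.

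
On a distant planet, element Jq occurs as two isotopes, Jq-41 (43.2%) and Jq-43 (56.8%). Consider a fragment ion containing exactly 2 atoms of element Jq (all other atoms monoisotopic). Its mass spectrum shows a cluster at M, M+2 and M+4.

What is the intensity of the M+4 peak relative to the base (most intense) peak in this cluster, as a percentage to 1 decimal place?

65.7%

Binomial terms of (0.432 + 0.568)^2: M 0.1866, M+2 0.4908, M+4 0.3226 → M+2 is the base peak.
P(M+2) = C(2,1) × 0.432^1 × 0.568^1 = 2 × 0.4320 × 0.5680 = 0.490752 (base)
P(M+4) = C(2,2) × 0.432^0 × 0.568^2 = 1 × 1.0000 × 0.322624 = 0.322624
Relative intensity = 0.322624 / 0.490752 × 100 = 65.7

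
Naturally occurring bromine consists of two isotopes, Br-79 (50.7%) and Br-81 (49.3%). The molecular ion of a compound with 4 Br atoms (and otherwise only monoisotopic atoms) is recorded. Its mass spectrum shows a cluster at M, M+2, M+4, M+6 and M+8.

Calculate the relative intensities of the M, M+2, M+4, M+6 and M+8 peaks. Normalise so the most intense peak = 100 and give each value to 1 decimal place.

Expanding (0.507 + 0.493)^4:
P(M) = 0.507^4 = 0.066074
P(M+2) = 4 × 0.507^3 × 0.493^1 = 0.256999
P(M+4) = 6 × 0.507^2 × 0.493^2 = 0.374853
P(M+6) = 4 × 0.507^1 × 0.493^3 = 0.243001
P(M+8) = 0.493^4 = 0.059073
The M+4 peak is largest (0.374853); scaling to 100 gives 17.6 : 68.6 : 100.0 : 64.8 : 15.8.

17.6 : 68.6 : 100.0 : 64.8 : 15.8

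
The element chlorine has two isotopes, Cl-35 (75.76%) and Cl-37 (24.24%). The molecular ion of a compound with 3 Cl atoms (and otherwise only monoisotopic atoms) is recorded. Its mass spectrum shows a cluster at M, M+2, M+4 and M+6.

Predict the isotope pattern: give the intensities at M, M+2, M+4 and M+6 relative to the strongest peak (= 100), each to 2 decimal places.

Each Cl atom is independently Cl-35 (p = 0.7576) or Cl-37 (q = 0.2424); the cluster is the binomial expansion (p + q)^3.
P(M) = 0.7576^3 = 0.434830
P(M+2) = 3 × 0.7576^2 × 0.2424^1 = 0.417382
P(M+4) = 3 × 0.7576^1 × 0.2424^2 = 0.133545
P(M+6) = 0.2424^3 = 0.014243
The M peak is largest (0.434830); scaling to 100 gives 100.00 : 95.99 : 30.71 : 3.28.

100.00 : 95.99 : 30.71 : 3.28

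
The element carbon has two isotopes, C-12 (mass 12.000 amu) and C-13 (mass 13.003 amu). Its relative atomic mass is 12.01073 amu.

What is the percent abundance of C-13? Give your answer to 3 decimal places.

With x = fraction of C-12 (so C-13 is 1 − x):
12.000·x + 13.003·(1 − x) = 12.01073
(12.000 − 13.003)·x = 12.01073 − 13.003
x = -0.99227 / -1.003 = 0.98930 → 98.930% C-12, 1.070% C-13.

1.070%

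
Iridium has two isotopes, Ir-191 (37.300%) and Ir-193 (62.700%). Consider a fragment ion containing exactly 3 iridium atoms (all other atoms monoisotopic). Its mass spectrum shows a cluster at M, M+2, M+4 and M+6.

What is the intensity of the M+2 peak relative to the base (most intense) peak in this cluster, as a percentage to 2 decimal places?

Binomial terms of (0.37300 + 0.62700)^3: M 0.0519, M+2 0.2617, M+4 0.4399, M+6 0.2465 → M+4 is the base peak.
P(M+4) = C(3,2) × 0.37300^1 × 0.62700^2 = 3 × 0.3730 × 0.393129 = 0.439911 (base)
P(M+2) = C(3,1) × 0.37300^2 × 0.62700^1 = 3 × 0.139129 × 0.6270 = 0.261702
Relative intensity = 0.261702 / 0.439911 × 100 = 59.49

59.49%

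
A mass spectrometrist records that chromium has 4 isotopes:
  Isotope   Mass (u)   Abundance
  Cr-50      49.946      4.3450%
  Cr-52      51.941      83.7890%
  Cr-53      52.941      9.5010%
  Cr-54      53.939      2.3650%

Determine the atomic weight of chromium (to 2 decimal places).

Average mass = Σ (abundance × isotope mass) = 0.043450 × 49.946 + 0.837890 × 51.941 + 0.095010 × 52.941 + 0.023650 × 53.939
= 2.1702 + 43.5208 + 5.0299 + 1.2757 = 51.9966 u

52.00 u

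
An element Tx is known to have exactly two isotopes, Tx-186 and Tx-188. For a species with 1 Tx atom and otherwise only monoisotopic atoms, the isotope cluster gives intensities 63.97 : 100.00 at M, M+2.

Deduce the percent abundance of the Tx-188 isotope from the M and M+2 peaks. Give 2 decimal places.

Let p = fractional abundance of Tx-186. I(M+2)/I(M) = [C(1,1)·p^0·(1−p)] / p^1 = 1·(1−p)/p = 100.00/63.97 = 1.5632
(1−p)/p = 1.5632/1 = 1.5632  ⇒  p = 1/(1 + 1.5632) = 0.3901
Tx-186: 39.01%, Tx-188: 60.99%.

60.99%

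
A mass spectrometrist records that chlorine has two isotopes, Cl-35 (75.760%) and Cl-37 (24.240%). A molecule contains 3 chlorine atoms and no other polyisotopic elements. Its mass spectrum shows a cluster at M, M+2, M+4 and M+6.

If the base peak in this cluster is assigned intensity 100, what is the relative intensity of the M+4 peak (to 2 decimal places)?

(0.75760 + 0.24240)^3 gives M 0.4348, M+2 0.4174, M+4 0.1335, M+6 0.0142; the largest is M.
P(M) = C(3,0) × 0.75760^3 × 0.24240^0 = 1 × 0.4348304 × 1.0000 = 0.434830 (base)
P(M+4) = C(3,2) × 0.75760^1 × 0.24240^2 = 3 × 0.7576 × 0.05875776 = 0.133545
Relative intensity = 0.133545 / 0.434830 × 100 = 30.71

30.71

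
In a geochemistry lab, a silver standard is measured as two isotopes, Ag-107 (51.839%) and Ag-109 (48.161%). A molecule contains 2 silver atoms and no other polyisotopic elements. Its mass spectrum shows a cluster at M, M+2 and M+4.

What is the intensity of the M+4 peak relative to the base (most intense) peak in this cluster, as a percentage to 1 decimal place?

Term probabilities: M 0.2687, M+2 0.4993, M+4 0.2319. Base peak = M+2.
P(M+2) = C(2,1) × 0.51839^1 × 0.48161^1 = 2 × 0.51839 × 0.48161 = 0.499324 (base)
P(M+4) = C(2,2) × 0.51839^0 × 0.48161^2 = 1 × 1.0000 × 0.23194819 = 0.231948
Relative intensity = 0.231948 / 0.499324 × 100 = 46.5

46.5%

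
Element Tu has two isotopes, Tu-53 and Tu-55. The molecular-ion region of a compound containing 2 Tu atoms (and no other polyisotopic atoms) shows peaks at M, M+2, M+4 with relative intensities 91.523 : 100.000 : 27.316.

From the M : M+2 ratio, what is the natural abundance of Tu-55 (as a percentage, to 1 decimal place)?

35.3%

Let p = fractional abundance of Tu-53. I(M+2)/I(M) = [C(2,1)·p^1·(1−p)] / p^2 = 2·(1−p)/p = 100.000/91.523 = 1.0926
(1−p)/p = 1.0926/2 = 0.5463  ⇒  p = 1/(1 + 0.5463) = 0.6467
Tu-53: 64.7%, Tu-55: 35.3%.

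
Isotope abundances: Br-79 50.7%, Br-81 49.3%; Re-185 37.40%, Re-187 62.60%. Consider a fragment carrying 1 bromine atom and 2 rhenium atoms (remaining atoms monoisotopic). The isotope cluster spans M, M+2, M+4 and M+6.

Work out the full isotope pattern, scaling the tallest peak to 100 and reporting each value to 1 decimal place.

Bromine pattern (n=1): 0.5070 : 0.4930
Rhenium pattern (n=2): 0.139876 : 0.468248 : 0.391876
Convolve the two distributions (both contribute in 2-u steps):
  M: 0.5070×0.139876 = 0.070917
  M+2: 0.5070×0.468248 + 0.4930×0.139876 = 0.306361
  M+4: 0.5070×0.391876 + 0.4930×0.468248 = 0.429527
  M+6: 0.4930×0.391876 = 0.193195
Scale to base peak (0.429527) = 100: 16.5 : 71.3 : 100.0 : 45.0

16.5 : 71.3 : 100.0 : 45.0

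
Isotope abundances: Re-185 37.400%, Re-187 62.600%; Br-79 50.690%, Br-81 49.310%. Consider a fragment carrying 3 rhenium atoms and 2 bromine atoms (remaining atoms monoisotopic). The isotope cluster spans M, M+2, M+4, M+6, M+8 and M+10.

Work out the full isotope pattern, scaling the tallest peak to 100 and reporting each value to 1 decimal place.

3.9 : 27.0 : 74.1 : 100.0 : 66.2 : 17.2

Rhenium pattern (n=3): 0.05231362 : 0.26268713 : 0.43968487 : 0.24531438
Bromine pattern (n=2): 0.25694761 : 0.49990478 : 0.24314761
Convolve the two distributions (both contribute in 2-u steps):
  M: 0.05231362×0.25694761 = 0.013442
  M+2: 0.05231362×0.49990478 + 0.26268713×0.25694761 = 0.093649
  M+4: 0.05231362×0.24314761 + 0.26268713×0.49990478 + 0.43968487×0.25694761 = 0.257014
  M+6: 0.26268713×0.24314761 + 0.43968487×0.49990478 + 0.24531438×0.25694761 = 0.346705
  M+8: 0.43968487×0.24314761 + 0.24531438×0.49990478 = 0.229542
  M+10: 0.24531438×0.24314761 = 0.059648
Scale to base peak (0.346705) = 100: 3.9 : 27.0 : 74.1 : 100.0 : 66.2 : 17.2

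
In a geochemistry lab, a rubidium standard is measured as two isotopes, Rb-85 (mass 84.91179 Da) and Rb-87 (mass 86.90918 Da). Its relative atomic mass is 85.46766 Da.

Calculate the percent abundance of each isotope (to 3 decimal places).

Let x be the fractional abundance of Rb-85; then Rb-87 has abundance 1 − x.
84.91179·x + 86.90918·(1 − x) = 85.46766
(84.91179 − 86.90918)·x = 85.46766 − 86.90918
x = -1.44152 / -1.99739 = 0.72170 → 72.170% Rb-85, 27.830% Rb-87.

Rb-85: 72.170%, Rb-87: 27.830%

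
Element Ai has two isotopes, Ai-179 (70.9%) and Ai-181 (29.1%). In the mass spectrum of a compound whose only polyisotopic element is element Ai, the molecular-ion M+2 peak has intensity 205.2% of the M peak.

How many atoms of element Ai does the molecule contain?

5

The M+2/M ratio from n Ai atoms is n · q/p = n · 0.291/0.709.
n = 2.052 × 0.709/0.291 = 5.00 ≈ 5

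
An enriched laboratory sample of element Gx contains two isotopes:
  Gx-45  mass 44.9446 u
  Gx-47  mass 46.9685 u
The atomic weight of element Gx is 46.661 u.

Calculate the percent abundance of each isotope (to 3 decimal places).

Gx-45: 15.193%, Gx-47: 84.807%

Let x be the fractional abundance of Gx-45; then Gx-47 has abundance 1 − x.
44.9446·x + 46.9685·(1 − x) = 46.661
(44.9446 − 46.9685)·x = 46.661 − 46.9685
x = -0.3075 / -2.0239 = 0.15193 → 15.193% Gx-45, 84.807% Gx-47.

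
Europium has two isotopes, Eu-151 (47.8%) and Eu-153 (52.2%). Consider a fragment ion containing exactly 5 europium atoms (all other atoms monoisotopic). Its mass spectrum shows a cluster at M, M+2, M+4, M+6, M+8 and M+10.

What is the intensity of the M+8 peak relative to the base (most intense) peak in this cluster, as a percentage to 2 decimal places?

54.60%

Term probabilities: M 0.0250, M+2 0.1363, M+4 0.2976, M+6 0.3250, M+8 0.1775, M+10 0.0388. Base peak = M+6.
P(M+6) = C(5,3) × 0.478^2 × 0.522^3 = 10 × 0.228484 × 0.14223665 = 0.324988 (base)
P(M+8) = C(5,4) × 0.478^1 × 0.522^4 = 5 × 0.4780 × 0.07424753 = 0.177452
Relative intensity = 0.177452 / 0.324988 × 100 = 54.60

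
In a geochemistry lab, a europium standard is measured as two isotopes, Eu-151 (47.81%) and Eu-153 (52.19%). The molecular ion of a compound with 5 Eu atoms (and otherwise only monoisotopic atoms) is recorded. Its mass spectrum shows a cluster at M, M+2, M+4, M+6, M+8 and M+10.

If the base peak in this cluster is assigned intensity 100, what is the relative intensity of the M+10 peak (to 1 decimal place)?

11.9

Term probabilities: M 0.0250, M+2 0.1363, M+4 0.2977, M+6 0.3249, M+8 0.1774, M+10 0.0387. Base peak = M+6.
P(M+6) = C(5,3) × 0.4781^2 × 0.5219^3 = 10 × 0.22857961 × 0.14215492 = 0.324937 (base)
P(M+10) = C(5,5) × 0.4781^0 × 0.5219^5 = 1 × 1.0000 × 0.0387201 = 0.038720
Relative intensity = 0.038720 / 0.324937 × 100 = 11.9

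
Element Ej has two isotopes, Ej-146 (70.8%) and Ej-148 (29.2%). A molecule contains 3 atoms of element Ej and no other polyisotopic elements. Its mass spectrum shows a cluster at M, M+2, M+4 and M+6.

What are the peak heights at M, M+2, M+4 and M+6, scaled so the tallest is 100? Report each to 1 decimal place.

The 3 Ej atoms are independent, so intensities follow the terms of (0.708 + 0.292)^3.
P(M) = 0.708^3 = 0.354895
P(M+2) = 3 × 0.708^2 × 0.292^1 = 0.439107
P(M+4) = 3 × 0.708^1 × 0.292^2 = 0.181101
P(M+6) = 0.292^3 = 0.024897
The M+2 peak is largest (0.439107); scaling to 100 gives 80.8 : 100.0 : 41.2 : 5.7.

80.8 : 100.0 : 41.2 : 5.7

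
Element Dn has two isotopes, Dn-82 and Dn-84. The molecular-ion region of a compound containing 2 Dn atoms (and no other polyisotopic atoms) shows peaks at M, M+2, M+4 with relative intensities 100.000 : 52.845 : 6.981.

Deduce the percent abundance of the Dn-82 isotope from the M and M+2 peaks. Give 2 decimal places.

79.10%

If p is the fraction of Dn that is Dn-82, then I(M+2)/I(M) = [C(2,1)·p^1·(1−p)] / p^2 = 2·(1−p)/p = 52.845/100.000 = 0.5284
(1−p)/p = 0.5284/2 = 0.2642  ⇒  p = 1/(1 + 0.2642) = 0.7910
Dn-82: 79.10%, Dn-84: 20.90%.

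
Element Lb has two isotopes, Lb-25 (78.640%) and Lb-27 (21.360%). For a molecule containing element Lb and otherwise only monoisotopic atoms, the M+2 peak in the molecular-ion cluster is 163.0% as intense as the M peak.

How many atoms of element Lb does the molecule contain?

6

With n Lb atoms, P(M+2)/P(M) = C(n,1)·p^(n−1)q / p^n = n·q/p = n · 0.21360/0.78640.
n = 1.630 × 0.78640/0.21360 = 6.00 ≈ 6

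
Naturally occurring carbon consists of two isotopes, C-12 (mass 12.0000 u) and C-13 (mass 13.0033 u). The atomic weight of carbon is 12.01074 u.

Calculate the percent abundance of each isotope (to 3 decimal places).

Let x be the fractional abundance of C-12; then C-13 has abundance 1 − x.
12.0000·x + 13.0033·(1 − x) = 12.01074
(12.0000 − 13.0033)·x = 12.01074 − 13.0033
x = -0.99256 / -1.0033 = 0.98930 → 98.930% C-12, 1.070% C-13.

C-12: 98.930%, C-13: 1.070%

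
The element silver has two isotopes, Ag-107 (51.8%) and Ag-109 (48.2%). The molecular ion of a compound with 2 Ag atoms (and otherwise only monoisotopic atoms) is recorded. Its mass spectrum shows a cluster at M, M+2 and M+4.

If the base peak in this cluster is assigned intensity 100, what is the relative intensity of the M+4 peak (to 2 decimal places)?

46.53

(0.518 + 0.482)^2 gives M 0.2683, M+2 0.4994, M+4 0.2323; the largest is M+2.
P(M+2) = C(2,1) × 0.518^1 × 0.482^1 = 2 × 0.5180 × 0.4820 = 0.499352 (base)
P(M+4) = C(2,2) × 0.518^0 × 0.482^2 = 1 × 1.0000 × 0.232324 = 0.232324
Relative intensity = 0.232324 / 0.499352 × 100 = 46.53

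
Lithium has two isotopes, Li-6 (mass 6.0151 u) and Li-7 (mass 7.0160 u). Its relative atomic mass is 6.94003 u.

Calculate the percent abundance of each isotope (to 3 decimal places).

Writing the weighted mean with unknown fraction x of Li-6:
6.0151·x + 7.0160·(1 − x) = 6.94003
(6.0151 − 7.0160)·x = 6.94003 − 7.0160
x = -0.07597 / -1.0009 = 0.07590 → 7.590% Li-6, 92.410% Li-7.

Li-6: 7.590%, Li-7: 92.410%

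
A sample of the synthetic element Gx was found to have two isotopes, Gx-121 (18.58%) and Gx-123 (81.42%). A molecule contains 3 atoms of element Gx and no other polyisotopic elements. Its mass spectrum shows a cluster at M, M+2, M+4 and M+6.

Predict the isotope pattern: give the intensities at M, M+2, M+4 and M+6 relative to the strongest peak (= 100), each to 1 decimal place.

1.2 : 15.6 : 68.5 : 100.0

The 3 Gx atoms are independent, so intensities follow the terms of (0.1858 + 0.8142)^3.
P(M) = 0.1858^3 = 0.006414
P(M+2) = 3 × 0.1858^2 × 0.8142^1 = 0.084323
P(M+4) = 3 × 0.1858^1 × 0.8142^2 = 0.369513
P(M+6) = 0.8142^3 = 0.539751
The M+6 peak is largest (0.539751); scaling to 100 gives 1.2 : 15.6 : 68.5 : 100.0.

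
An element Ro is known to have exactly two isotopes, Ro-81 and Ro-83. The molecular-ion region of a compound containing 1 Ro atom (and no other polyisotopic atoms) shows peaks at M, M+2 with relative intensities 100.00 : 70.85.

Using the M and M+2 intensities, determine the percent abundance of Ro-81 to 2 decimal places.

Write p for the Ro-81 fraction. I(M+2)/I(M) = [C(1,1)·p^0·(1−p)] / p^1 = 1·(1−p)/p = 70.85/100.00 = 0.7085
(1−p)/p = 0.7085/1 = 0.7085  ⇒  p = 1/(1 + 0.7085) = 0.5853
Ro-81: 58.53%, Ro-83: 41.47%.

58.53%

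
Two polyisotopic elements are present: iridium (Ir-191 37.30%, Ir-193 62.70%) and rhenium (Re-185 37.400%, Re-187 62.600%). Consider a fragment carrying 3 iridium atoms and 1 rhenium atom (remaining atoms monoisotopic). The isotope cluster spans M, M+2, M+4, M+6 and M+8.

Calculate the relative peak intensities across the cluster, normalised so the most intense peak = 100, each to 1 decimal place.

Iridium pattern (n=3): 0.05189512 : 0.26170165 : 0.43991135 : 0.24649188
Rhenium pattern (n=1): 0.3740 : 0.6260
Convolve the two distributions (both contribute in 2-u steps):
  M: 0.05189512×0.3740 = 0.019409
  M+2: 0.05189512×0.6260 + 0.26170165×0.3740 = 0.130363
  M+4: 0.26170165×0.6260 + 0.43991135×0.3740 = 0.328352
  M+6: 0.43991135×0.6260 + 0.24649188×0.3740 = 0.367572
  M+8: 0.24649188×0.6260 = 0.154304
Scale to base peak (0.367572) = 100: 5.3 : 35.5 : 89.3 : 100.0 : 42.0

5.3 : 35.5 : 89.3 : 100.0 : 42.0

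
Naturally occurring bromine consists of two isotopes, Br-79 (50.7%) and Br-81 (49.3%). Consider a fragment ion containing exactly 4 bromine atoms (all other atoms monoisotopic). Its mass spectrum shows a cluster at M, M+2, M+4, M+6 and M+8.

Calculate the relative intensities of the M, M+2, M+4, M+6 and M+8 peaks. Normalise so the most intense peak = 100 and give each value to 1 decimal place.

Expanding (0.507 + 0.493)^4:
P(M) = 0.507^4 = 0.066074
P(M+2) = 4 × 0.507^3 × 0.493^1 = 0.256999
P(M+4) = 6 × 0.507^2 × 0.493^2 = 0.374853
P(M+6) = 4 × 0.507^1 × 0.493^3 = 0.243001
P(M+8) = 0.493^4 = 0.059073
The M+4 peak is largest (0.374853); scaling to 100 gives 17.6 : 68.6 : 100.0 : 64.8 : 15.8.

17.6 : 68.6 : 100.0 : 64.8 : 15.8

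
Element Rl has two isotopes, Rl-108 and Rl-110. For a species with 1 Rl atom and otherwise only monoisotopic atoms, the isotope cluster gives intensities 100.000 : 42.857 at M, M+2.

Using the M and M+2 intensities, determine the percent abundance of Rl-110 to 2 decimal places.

Let p = fractional abundance of Rl-108. I(M+2)/I(M) = [C(1,1)·p^0·(1−p)] / p^1 = 1·(1−p)/p = 42.857/100.000 = 0.4286
(1−p)/p = 0.4286/1 = 0.4286  ⇒  p = 1/(1 + 0.4286) = 0.7000
Rl-108: 70.00%, Rl-110: 30.00%.

30.00%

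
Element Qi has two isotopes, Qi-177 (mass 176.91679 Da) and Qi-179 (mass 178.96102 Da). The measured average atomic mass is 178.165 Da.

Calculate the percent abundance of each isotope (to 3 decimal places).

With x = fraction of Qi-177 (so Qi-179 is 1 − x):
176.91679·x + 178.96102·(1 − x) = 178.165
(176.91679 − 178.96102)·x = 178.165 − 178.96102
x = -0.79602 / -2.04423 = 0.38940 → 38.940% Qi-177, 61.060% Qi-179.

Qi-177: 38.940%, Qi-179: 61.060%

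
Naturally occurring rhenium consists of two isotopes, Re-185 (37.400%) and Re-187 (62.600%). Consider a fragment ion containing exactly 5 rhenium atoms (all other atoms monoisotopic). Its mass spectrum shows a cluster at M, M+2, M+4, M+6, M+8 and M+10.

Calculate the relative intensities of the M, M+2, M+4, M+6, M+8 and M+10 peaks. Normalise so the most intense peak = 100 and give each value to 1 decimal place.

2.1 : 17.8 : 59.7 : 100.0 : 83.7 : 28.0

Expanding (0.37400 + 0.62600)^5:
P(M) = 0.37400^5 = 0.007317
P(M+2) = 5 × 0.37400^4 × 0.62600^1 = 0.061239
P(M+4) = 10 × 0.37400^3 × 0.62600^2 = 0.205005
P(M+6) = 10 × 0.37400^2 × 0.62600^3 = 0.343136
P(M+8) = 5 × 0.37400^1 × 0.62600^4 = 0.287170
P(M+10) = 0.62600^5 = 0.096133
The M+6 peak is largest (0.343136); scaling to 100 gives 2.1 : 17.8 : 59.7 : 100.0 : 83.7 : 28.0.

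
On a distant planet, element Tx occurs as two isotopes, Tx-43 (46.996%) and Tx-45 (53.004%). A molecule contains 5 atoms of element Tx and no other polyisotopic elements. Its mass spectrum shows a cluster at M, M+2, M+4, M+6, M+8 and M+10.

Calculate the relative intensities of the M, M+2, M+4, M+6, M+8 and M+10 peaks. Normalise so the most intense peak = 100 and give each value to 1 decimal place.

Expanding (0.46996 + 0.53004)^5:
P(M) = 0.46996^5 = 0.022925
P(M+2) = 5 × 0.46996^4 × 0.53004^1 = 0.129277
P(M+4) = 10 × 0.46996^3 × 0.53004^2 = 0.291608
P(M+6) = 10 × 0.46996^2 × 0.53004^3 = 0.328888
P(M+8) = 5 × 0.46996^1 × 0.53004^4 = 0.185467
P(M+10) = 0.53004^5 = 0.041835
The M+6 peak is largest (0.328888); scaling to 100 gives 7.0 : 39.3 : 88.7 : 100.0 : 56.4 : 12.7.

7.0 : 39.3 : 88.7 : 100.0 : 56.4 : 12.7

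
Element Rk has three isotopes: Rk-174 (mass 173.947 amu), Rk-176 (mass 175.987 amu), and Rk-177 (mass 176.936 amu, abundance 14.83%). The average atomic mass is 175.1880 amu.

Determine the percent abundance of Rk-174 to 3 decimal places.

46.066%

Let x and y be the fractions of Rk-174 and Rk-176. Then x + y = 1 − 0.1483 = 0.8517 and 173.947x + 175.987y = 175.1880 − 0.1483×176.936 = 148.9483912.
Substituting: 173.947x + 175.987(0.8517 − x) = 148.9483912
(173.947 − 175.987)x = -0.9397367  ⇒  x = 0.46066, y = 0.39104
Rk-174: 46.066%, Rk-176: 39.104%.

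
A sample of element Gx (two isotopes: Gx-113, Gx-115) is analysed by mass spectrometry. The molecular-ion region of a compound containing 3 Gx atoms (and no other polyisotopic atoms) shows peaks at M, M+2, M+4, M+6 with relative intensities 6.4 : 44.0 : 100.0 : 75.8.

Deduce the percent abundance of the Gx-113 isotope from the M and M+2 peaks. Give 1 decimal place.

Write p for the Gx-113 fraction. I(M+2)/I(M) = [C(3,1)·p^2·(1−p)] / p^3 = 3·(1−p)/p = 44.0/6.4 = 6.8750
(1−p)/p = 6.8750/3 = 2.2917  ⇒  p = 1/(1 + 2.2917) = 0.3038
Gx-113: 30.4%, Gx-115: 69.6%.

30.4%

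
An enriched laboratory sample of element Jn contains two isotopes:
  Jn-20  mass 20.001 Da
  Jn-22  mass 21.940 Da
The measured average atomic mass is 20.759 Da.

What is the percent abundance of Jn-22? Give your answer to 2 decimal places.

39.09%

With x = fraction of Jn-20 (so Jn-22 is 1 − x):
20.001·x + 21.940·(1 − x) = 20.759
(20.001 − 21.940)·x = 20.759 − 21.940
x = -1.181 / -1.939 = 0.60908 → 60.91% Jn-20, 39.09% Jn-22.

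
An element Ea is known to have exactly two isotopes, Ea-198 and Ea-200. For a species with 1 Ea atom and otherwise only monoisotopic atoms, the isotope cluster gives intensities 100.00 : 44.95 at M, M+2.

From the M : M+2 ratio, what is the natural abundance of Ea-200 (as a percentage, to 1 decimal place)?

Write p for the Ea-198 fraction. I(M+2)/I(M) = [C(1,1)·p^0·(1−p)] / p^1 = 1·(1−p)/p = 44.95/100.00 = 0.4495
(1−p)/p = 0.4495/1 = 0.4495  ⇒  p = 1/(1 + 0.4495) = 0.6899
Ea-198: 69.0%, Ea-200: 31.0%.

31.0%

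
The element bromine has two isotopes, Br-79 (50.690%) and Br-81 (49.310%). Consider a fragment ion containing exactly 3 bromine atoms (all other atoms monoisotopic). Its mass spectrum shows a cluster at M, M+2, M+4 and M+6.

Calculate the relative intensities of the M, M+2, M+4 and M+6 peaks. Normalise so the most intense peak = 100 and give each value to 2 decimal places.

The 3 Br atoms are independent, so intensities follow the terms of (0.50690 + 0.49310)^3.
P(M) = 0.50690^3 = 0.130247
P(M+2) = 3 × 0.50690^2 × 0.49310^1 = 0.380103
P(M+4) = 3 × 0.50690^1 × 0.49310^2 = 0.369755
P(M+6) = 0.49310^3 = 0.119896
The M+2 peak is largest (0.380103); scaling to 100 gives 34.27 : 100.00 : 97.28 : 31.54.

34.27 : 100.00 : 97.28 : 31.54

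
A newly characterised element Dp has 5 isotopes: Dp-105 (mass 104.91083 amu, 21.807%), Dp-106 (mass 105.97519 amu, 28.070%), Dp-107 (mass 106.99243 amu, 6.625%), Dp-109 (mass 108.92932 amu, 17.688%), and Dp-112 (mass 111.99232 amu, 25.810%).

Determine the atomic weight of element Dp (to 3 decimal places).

107.886 amu

The abundance-weighted mean is 0.21807 × 104.91083 + 0.28070 × 105.97519 + 0.06625 × 106.99243 + 0.17688 × 108.92932 + 0.25810 × 111.99232
= 22.877905 + 29.747236 + 7.088248 + 19.267418 + 28.905218 = 107.886025 amu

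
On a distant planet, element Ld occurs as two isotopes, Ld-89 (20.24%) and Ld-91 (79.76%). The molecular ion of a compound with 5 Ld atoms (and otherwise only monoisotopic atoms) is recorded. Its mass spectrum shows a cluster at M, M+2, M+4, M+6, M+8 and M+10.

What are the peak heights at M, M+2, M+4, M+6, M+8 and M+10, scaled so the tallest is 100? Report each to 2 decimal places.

0.08 : 1.63 : 12.88 : 50.75 : 100.00 : 78.81

The 5 Ld atoms are independent, so intensities follow the terms of (0.2024 + 0.7976)^5.
P(M) = 0.2024^5 = 0.000340
P(M+2) = 5 × 0.2024^4 × 0.7976^1 = 0.006693
P(M+4) = 10 × 0.2024^3 × 0.7976^2 = 0.052747
P(M+6) = 10 × 0.2024^2 × 0.7976^3 = 0.207863
P(M+8) = 5 × 0.2024^1 × 0.7976^4 = 0.409563
P(M+10) = 0.7976^5 = 0.322794
The M+8 peak is largest (0.409563); scaling to 100 gives 0.08 : 1.63 : 12.88 : 50.75 : 100.00 : 78.81.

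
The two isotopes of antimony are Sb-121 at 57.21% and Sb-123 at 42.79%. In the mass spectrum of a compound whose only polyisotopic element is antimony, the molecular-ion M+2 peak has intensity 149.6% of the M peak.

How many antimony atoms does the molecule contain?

The M+2/M ratio from n Sb atoms is n · q/p = n · 0.4279/0.5721.
n = 1.496 × 0.5721/0.4279 = 2.00 ≈ 2

2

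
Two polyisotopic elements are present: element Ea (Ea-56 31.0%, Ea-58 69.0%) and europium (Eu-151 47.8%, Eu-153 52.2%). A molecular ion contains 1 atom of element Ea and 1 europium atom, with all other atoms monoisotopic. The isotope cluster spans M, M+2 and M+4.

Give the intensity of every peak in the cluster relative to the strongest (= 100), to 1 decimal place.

Element Ea pattern (n=1): 0.3100 : 0.6900
Europium pattern (n=1): 0.4780 : 0.5220
Convolve the two distributions (both contribute in 2-u steps):
  M: 0.3100×0.4780 = 0.148180
  M+2: 0.3100×0.5220 + 0.6900×0.4780 = 0.491640
  M+4: 0.6900×0.5220 = 0.360180
Scale to base peak (0.491640) = 100: 30.1 : 100.0 : 73.3

30.1 : 100.0 : 73.3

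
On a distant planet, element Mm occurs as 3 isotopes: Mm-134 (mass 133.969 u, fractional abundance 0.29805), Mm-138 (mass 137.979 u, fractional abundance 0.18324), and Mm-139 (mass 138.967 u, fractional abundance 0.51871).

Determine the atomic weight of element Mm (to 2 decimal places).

Ar = Σ fᵢ·mᵢ = 0.29805 × 133.969 + 0.18324 × 137.979 + 0.51871 × 138.967
= 39.9295 + 25.2833 + 72.0836 = 137.2964 u

137.30 u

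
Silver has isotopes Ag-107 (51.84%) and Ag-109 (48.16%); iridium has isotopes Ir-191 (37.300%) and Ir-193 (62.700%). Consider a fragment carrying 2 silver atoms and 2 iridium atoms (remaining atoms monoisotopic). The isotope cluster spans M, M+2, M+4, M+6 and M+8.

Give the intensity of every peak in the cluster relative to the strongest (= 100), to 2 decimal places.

10.07 : 52.54 : 100.00 : 82.05 : 24.55

Silver pattern (n=2): 0.26873856 : 0.49932288 : 0.23193856
Iridium pattern (n=2): 0.139129 : 0.467742 : 0.393129
Convolve the two distributions (both contribute in 2-u steps):
  M: 0.26873856×0.139129 = 0.037389
  M+2: 0.26873856×0.467742 + 0.49932288×0.139129 = 0.195171
  M+4: 0.26873856×0.393129 + 0.49932288×0.467742 + 0.23193856×0.139129 = 0.371473
  M+6: 0.49932288×0.393129 + 0.23193856×0.467742 = 0.304786
  M+8: 0.23193856×0.393129 = 0.091182
Scale to base peak (0.371473) = 100: 10.07 : 52.54 : 100.00 : 82.05 : 24.55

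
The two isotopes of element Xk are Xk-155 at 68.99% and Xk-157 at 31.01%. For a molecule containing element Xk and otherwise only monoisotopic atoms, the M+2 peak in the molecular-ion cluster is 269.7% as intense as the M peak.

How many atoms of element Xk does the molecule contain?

With n Xk atoms, P(M+2)/P(M) = C(n,1)·p^(n−1)q / p^n = n·q/p = n · 0.3101/0.6899.
n = 2.697 × 0.6899/0.3101 = 6.00 ≈ 6

6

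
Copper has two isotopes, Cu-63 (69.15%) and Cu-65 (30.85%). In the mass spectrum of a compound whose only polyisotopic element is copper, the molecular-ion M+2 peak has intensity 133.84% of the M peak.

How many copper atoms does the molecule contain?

The M+2/M ratio from n Cu atoms is n · q/p = n · 0.3085/0.6915.
n = 1.3384 × 0.6915/0.3085 = 3.00 ≈ 3

3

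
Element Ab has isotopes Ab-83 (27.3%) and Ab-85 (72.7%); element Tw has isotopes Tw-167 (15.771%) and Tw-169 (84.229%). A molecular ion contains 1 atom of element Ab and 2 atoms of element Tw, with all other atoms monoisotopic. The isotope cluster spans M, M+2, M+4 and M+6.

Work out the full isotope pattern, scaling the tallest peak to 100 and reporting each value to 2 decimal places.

1.32 : 17.57 : 75.00 : 100.00

Element Ab pattern (n=1): 0.2730 : 0.7270
Element Tw pattern (n=2): 0.02487244 : 0.26567511 : 0.70945244
Convolve the two distributions (both contribute in 2-u steps):
  M: 0.2730×0.02487244 = 0.006790
  M+2: 0.2730×0.26567511 + 0.7270×0.02487244 = 0.090612
  M+4: 0.2730×0.70945244 + 0.7270×0.26567511 = 0.386826
  M+6: 0.7270×0.70945244 = 0.515772
Scale to base peak (0.515772) = 100: 1.32 : 17.57 : 75.00 : 100.00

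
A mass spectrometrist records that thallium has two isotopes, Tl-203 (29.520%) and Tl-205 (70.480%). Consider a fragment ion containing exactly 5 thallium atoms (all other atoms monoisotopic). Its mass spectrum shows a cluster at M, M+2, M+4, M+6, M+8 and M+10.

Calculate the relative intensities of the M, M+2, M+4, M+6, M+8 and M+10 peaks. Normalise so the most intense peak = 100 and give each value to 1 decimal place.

0.6 : 7.3 : 35.1 : 83.8 : 100.0 : 47.8

The 5 Tl atoms are independent, so intensities follow the terms of (0.29520 + 0.70480)^5.
P(M) = 0.29520^5 = 0.002242
P(M+2) = 5 × 0.29520^4 × 0.70480^1 = 0.026761
P(M+4) = 10 × 0.29520^3 × 0.70480^2 = 0.127785
P(M+6) = 10 × 0.29520^2 × 0.70480^3 = 0.305092
P(M+8) = 5 × 0.29520^1 × 0.70480^4 = 0.364208
P(M+10) = 0.70480^5 = 0.173912
The M+8 peak is largest (0.364208); scaling to 100 gives 0.6 : 7.3 : 35.1 : 83.8 : 100.0 : 47.8.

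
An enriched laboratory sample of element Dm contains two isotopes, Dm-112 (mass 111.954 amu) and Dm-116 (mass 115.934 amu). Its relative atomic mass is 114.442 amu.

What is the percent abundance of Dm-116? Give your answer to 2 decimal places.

Let x be the fractional abundance of Dm-112; then Dm-116 has abundance 1 − x.
111.954·x + 115.934·(1 − x) = 114.442
(111.954 − 115.934)·x = 114.442 − 115.934
x = -1.492 / -3.980 = 0.37487 → 37.49% Dm-112, 62.51% Dm-116.

62.51%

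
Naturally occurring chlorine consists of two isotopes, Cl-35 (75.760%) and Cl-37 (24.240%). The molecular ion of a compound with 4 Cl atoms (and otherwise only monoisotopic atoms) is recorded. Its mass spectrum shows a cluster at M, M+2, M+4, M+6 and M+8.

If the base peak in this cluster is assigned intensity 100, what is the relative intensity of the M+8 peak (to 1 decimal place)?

0.8

(0.75760 + 0.24240)^4 gives M 0.3294, M+2 0.4216, M+4 0.2023, M+6 0.0432, M+8 0.0035; the largest is M+2.
P(M+2) = C(4,1) × 0.75760^3 × 0.24240^1 = 4 × 0.4348304 × 0.2424 = 0.421612 (base)
P(M+8) = C(4,4) × 0.75760^0 × 0.24240^4 = 1 × 1.0000 × 0.00345247 = 0.003452
Relative intensity = 0.003452 / 0.421612 × 100 = 0.8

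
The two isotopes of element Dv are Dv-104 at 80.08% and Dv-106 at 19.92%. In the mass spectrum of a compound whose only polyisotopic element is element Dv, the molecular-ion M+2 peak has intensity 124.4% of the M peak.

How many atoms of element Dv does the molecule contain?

For n independent Dv atoms, I(M+2)/I(M) = n · (abundance Dv-106) / (abundance Dv-104) = n · 0.1992/0.8008.
n = 1.244 × 0.8008/0.1992 = 5.00 ≈ 5

5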